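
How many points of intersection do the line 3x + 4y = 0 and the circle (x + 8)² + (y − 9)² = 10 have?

2

Substituting the line into the circle gives 25x² + 472x + 2160 = 0.
Discriminant = (472)² − 4·25·(2160) = 6784 > 0.
Two real roots: the line is a secant.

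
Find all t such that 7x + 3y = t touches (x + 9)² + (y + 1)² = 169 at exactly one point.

t = −66 ± 13√58

Tangency holds when the distance from the centre (−9, −1) to the line equals the radius 13:
|7·(−9) + 3·(−1) − t| / √58 = 13
|t − (−66)| = 13√58.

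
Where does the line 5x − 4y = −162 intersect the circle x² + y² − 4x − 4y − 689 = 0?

(−22, 13) and (−14, 23)

Substitute y = (162 + 5x)/4:
41x² + 1476x + 12628 = 0  ⟹  x² + 36x + 308 = 0
x = −14 or x = −22, giving (−14, 23) and (−22, 13).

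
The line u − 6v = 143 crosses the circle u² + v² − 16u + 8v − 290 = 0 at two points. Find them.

From the line, v = (−143 + u)/6. Substituting:
37u² − 814u + 3145 = 0  ⟹  u² − 22u + 85 = 0
u = 17 or u = 5, giving (17, −21) and (5, −23).

(5, −23) and (17, −21)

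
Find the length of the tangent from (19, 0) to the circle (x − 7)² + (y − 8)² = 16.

8√3

The centre is (7, 8) and r = 4. The square of the distance from P to the centre is 144 + 64 = 208.
Power of the point: PT² = |PO|² − r² = 192, so PT = 8√3.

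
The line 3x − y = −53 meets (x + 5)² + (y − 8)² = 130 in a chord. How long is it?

4√10

Centre (−5, 8), r² = 130. Perpendicular distance d from centre to line = |30| / √10 = 30/√10.
Chord = 2√(r² − d²) = 2·√(40) = 4√10.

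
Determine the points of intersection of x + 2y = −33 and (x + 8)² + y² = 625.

(−33, 0) and (7, −20)

From the line, y = (−33 − x)/2. Substituting:
5x² + 130x − 1155 = 0  ⟹  x² + 26x − 231 = 0
x = 7 or x = −33, giving (7, −20) and (−33, 0).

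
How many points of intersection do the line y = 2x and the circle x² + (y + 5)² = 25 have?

2

Centre (0, −5), r² = 25. Distance² from centre to line = (5)²/5 = 5.
Since d² < r², the line cuts the circle twice.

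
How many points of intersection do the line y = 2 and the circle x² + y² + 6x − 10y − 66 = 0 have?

2

Centre (−3, 5), r² = 100. Distance² from centre to line = (3)² = 9.
Since d² < r², the line cuts the circle twice.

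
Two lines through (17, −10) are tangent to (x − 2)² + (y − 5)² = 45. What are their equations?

Write the tangent as mx − y + (−10 − m·(17)) = 0 and set its distance from the centre to 3√5:
(−15m − (15))² = 45(m² + 1)
2m² + 5m + 2 = 0, so m = −2 or m = −1/2.
Through (17, −10) these give 2x + y = 24 and x + 2y = −3.

2x + y = 24 and x + 2y = −3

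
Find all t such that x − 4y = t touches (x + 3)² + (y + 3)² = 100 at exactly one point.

Tangency holds when the distance from the centre (−3, −3) to the line equals the radius 10:
|1·(−3) − 4·(−3) − t| / √17 = 10
|t − (9)| = 10√17.

t = 9 ± 10√17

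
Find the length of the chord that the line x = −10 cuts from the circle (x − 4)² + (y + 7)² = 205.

6

The line gives x = −10. Substituting into the circle:
y² + 14y + 40 = 0
y = −4 or y = −10, giving (−10, −4) and (−10, −10).
|(−10, −4) − (−10, −10)| = √((0)² + (6)²) = 6.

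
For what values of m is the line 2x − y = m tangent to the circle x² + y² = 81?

m = ±9√5

The line touches the circle iff its distance from (0, 0) is 9:
|2·0 − 1·0 − m| / √5 = 9
|m| = 9√5.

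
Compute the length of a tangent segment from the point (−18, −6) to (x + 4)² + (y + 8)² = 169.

The centre is (−4, −8) and r = 13. The square of the distance from P to the centre is 196 + 4 = 200.
Power of the point: PT² = |PO|² − r² = 31, so PT = √31.

√31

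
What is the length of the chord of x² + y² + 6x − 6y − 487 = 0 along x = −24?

16

The line gives x = −24. Substituting into the circle:
y² − 6y − 55 = 0
y = 11 or y = −5, giving (−24, 11) and (−24, −5).
Chord length = distance between (−24, 11) and (−24, −5) = √256 = 16.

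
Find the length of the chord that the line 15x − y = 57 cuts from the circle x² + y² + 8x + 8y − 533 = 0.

3√226

Substitute y = 15x − 57:
226x² − 1582x + 2260 = 0  ⟹  x² − 7x + 10 = 0
x = 5 or x = 2, giving (5, 18) and (2, −27).
|(5, 18) − (2, −27)| = √((3)² + (45)²) = 3√226.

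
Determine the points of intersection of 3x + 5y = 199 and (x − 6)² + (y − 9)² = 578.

Express y = (199 − 3x)/5 and substitute into the circle:
34x² − 1224x + 10166 = 0  ⟹  x² − 36x + 299 = 0
x = 23 or x = 13, giving (23, 26) and (13, 32).

(13, 32) and (23, 26)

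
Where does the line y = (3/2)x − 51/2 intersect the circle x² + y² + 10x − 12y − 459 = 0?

(9, −12) and (17, 0)

Express y = (−51 + 3x)/2 and substitute into the circle:
13x² − 338x + 1989 = 0  ⟹  x² − 26x + 153 = 0
x = 17 or x = 9, giving (17, 0) and (9, −12).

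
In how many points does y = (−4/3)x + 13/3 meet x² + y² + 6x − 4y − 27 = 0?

Substituting the line into the circle gives 25x² − 2x − 230 = 0.
Δ = 4 − (−23000) = 23004.
Two real roots: the line is a secant.

2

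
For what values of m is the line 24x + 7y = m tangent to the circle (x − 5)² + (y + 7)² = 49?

The line touches the circle iff its distance from (5, −7) is 7:
|24·5 + 7·(−7) − m| / √625 = 7
|m − (71)| = 7·25, so m = 246 or m = −104.

m = −104 or m = 246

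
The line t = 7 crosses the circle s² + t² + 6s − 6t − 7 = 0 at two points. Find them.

From the line, t = 7. Substituting:
s² + 6s = 0
s = 0 or s = −6, giving (0, 7) and (−6, 7).

(−6, 7) and (0, 7)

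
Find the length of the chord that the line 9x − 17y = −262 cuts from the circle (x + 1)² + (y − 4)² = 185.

√370

From the line, y = (262 + 9x)/17. Substituting:
370x² + 4070x − 15540 = 0  ⟹  x² + 11x − 42 = 0
x = 3 or x = −14, giving (3, 17) and (−14, 8).
Chord length = distance between (3, 17) and (−14, 8) = √370 = √370.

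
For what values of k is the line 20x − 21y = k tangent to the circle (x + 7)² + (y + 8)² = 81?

For a tangent, require d(centre, line) = r = 9.
|20·(−7) − 21·(−8) − k| / √841 = 9
|k − (28)| = 9·29, so k = 289 or k = −233.

k = −233 or k = 289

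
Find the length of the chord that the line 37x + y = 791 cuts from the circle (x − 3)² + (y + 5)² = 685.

√1370

From the line, y = −37x + 791. Substituting:
1370x² − 58910x + 632940 = 0  ⟹  x² − 43x + 462 = 0
x = 22 or x = 21, giving (22, −23) and (21, 14).
Chord length = distance between (22, −23) and (21, 14) = √1370 = √1370.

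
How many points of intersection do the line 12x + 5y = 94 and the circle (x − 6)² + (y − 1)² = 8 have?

2

d² = (12·6 + 5·1 − (94))²/169 = 289/169; r² = 8.
Since d² < r², the line cuts the circle twice.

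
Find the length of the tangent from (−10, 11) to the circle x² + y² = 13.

4√13

With centre O = (0, 0), |OP|² = 221 and r² = 13.
By the tangent–radius right angle, tangent length = √(|PO|² − r²) = √208 = 4√13.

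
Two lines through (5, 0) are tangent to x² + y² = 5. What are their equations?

x + 2y = 5 and x − 2y = 5

Let a tangent through (5, 0) have slope m. Its distance from (0, 0) must equal √5:
[m·(−5) − (0)]² = 5(m² + 1)
4m² − 1 = 0, so m = −1/2 or m = 1/2.
With m = −1/2: x + 2y = 5. With m = 1/2: x − 2y = 5.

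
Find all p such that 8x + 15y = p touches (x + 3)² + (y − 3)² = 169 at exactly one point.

p = −200 or p = 242

For a tangent, require d(centre, line) = r = 13.
|8·(−3) + 15·3 − p| / √289 = 13
|p − (21)| = 13·17, so p = 242 or p = −200.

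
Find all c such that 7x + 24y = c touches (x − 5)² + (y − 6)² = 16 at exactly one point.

For a tangent, require d(centre, line) = r = 4.
|7·5 + 24·6 − c| / √625 = 4
|c − (179)| = 4·25, so c = 279 or c = 79.

c = 79 or c = 279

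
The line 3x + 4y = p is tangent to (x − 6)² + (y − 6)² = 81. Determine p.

p = −3 or p = 87

The line touches the circle iff its distance from (6, 6) is 9:
|3·6 + 4·6 − p| / √25 = 9
|p − (42)| = 9·5, so p = 87 or p = −3.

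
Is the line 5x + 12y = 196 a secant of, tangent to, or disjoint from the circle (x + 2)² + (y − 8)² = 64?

disjoint

Substituting the line into the circle gives 169x² − 424x + 1360 = 0.
Discriminant = (−424)² − 4·169·(1360) = −739584 < 0.
No real roots: the line does not meet the circle.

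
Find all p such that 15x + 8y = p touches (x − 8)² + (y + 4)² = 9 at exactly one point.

p = 37 or p = 139

The line touches the circle iff its distance from (8, −4) is 3:
|15·8 + 8·(−4) − p| / √289 = 3
|p − (88)| = 3·17, so p = 139 or p = 37.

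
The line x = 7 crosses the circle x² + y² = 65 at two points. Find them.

(7, −4) and (7, 4)

The line gives x = 7. Substituting into the circle:
y² − 16 = 0
y = 4 or y = −4, giving (7, 4) and (7, −4).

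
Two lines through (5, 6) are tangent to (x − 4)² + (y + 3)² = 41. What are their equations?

A line y − (6) = m(x − (5)) is tangent when its distance from (4, −3) is √41:
[m·(−1) − (−9)]² = 41(m² + 1)
20m² + 9m − 20 = 0, so m = −5/4 or m = 4/5.
With m = −5/4: 5x + 4y = 49. With m = 4/5: 4x − 5y = −10.

5x + 4y = 49 and 4x − 5y = −10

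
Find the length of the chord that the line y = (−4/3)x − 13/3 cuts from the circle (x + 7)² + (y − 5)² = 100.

20

Centre (−7, 5), r² = 100. Perpendicular distance d from centre to line = |0| / √25 = 0/√25.
Half the chord is √(r² − d²) = √(100), so the full chord is 20.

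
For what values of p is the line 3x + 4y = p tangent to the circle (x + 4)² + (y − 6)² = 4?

The line touches the circle iff its distance from (−4, 6) is 2:
|3·(−4) + 4·6 − p| / √25 = 2
|p − (12)| = 2·5, so p = 22 or p = 2.

p = 2 or p = 22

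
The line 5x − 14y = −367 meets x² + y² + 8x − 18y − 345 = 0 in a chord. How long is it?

From the line, y = (367 + 5x)/14. Substituting:
221x² + 3978x − 25415 = 0  ⟹  x² + 18x − 115 = 0
x = 5 or x = −23, giving (5, 28) and (−23, 18).
Chord length = distance between (5, 28) and (−23, 18) = √884 = 2√221.

2√221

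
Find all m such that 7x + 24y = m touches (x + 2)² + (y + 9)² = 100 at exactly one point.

m = −480 or m = 20

Tangency holds when the distance from the centre (−2, −9) to the line equals the radius 10:
|7·(−2) + 24·(−9) − m| / √625 = 10
|m − (−230)| = 10·25, so m = 20 or m = −480.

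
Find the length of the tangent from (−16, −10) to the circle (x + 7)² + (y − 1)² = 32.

Centre (−7, 1), r² = 32. |PO|² = (−9)² + (−11)² = 202.
The tangent meets the radius at right angles, so tangent² = |PO|² − r² = 202 − 32 = 170.

√170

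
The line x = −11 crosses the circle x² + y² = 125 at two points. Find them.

(−11, −2) and (−11, 2)

The line gives x = −11. Substituting into the circle:
y² − 4 = 0
y = 2 or y = −2, giving (−11, 2) and (−11, −2).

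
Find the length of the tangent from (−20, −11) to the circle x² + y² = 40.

√481

The centre is (0, 0) and r = 2√10. The square of the distance from P to the centre is 400 + 121 = 521.
By the tangent–radius right angle, tangent length = √(|PO|² − r²) = √481.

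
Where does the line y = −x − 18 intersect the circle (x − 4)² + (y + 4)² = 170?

(−7, −11) and (−3, −15)

Express y = −x − 18 and substitute into the circle:
2x² + 20x + 42 = 0  ⟹  x² + 10x + 21 = 0
x = −3 or x = −7, giving (−3, −15) and (−7, −11).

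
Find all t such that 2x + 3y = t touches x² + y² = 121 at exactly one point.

t = ±11√13

For a tangent, require d(centre, line) = r = 11.
|2·0 + 3·0 − t| / √13 = 11
|t| = 11√13.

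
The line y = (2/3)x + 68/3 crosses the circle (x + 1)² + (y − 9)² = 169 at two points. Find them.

(−13, 14) and (−1, 22)

From the line, y = (68 + 2x)/3. Substituting:
13x² + 182x + 169 = 0  ⟹  x² + 14x + 13 = 0
x = −1 or x = −13, giving (−1, 22) and (−13, 14).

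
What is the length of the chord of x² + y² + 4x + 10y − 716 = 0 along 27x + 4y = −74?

2√745

The distance from (−2, −5) to the line is 0/√745, and r² = 745.
Half the chord is √(r² − d²) = √(745), so the full chord is 2√745.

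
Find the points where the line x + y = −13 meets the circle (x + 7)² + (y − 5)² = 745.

From the line, y = −x − 13. Substituting:
2x² + 50x − 372 = 0  ⟹  x² + 25x − 186 = 0
x = 6 or x = −31, giving (6, −19) and (−31, 18).

(−31, 18) and (6, −19)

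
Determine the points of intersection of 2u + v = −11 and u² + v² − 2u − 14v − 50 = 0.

Substitute v = −2u − 11:
5u² + 70u + 225 = 0  ⟹  u² + 14u + 45 = 0
u = −5 or u = −9, giving (−5, −1) and (−9, 7).

(−9, 7) and (−5, −1)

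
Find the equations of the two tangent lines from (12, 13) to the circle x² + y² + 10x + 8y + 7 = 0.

A line y − (13) = m(x − (12)) is tangent when its distance from (−5, −4) is √34:
(−17m − (−17))² = 34(m² + 1)
15m² − 34m + 15 = 0, so m = 3/5 or m = 5/3.
Through (12, 13) these give 3x − 5y = −29 and 5x − 3y = 21.

3x − 5y = −29 and 5x − 3y = 21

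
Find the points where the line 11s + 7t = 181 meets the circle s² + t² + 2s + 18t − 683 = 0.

(5, 18) and (26, −15)

Express t = (181 − 11s)/7 and substitute into the circle:
170s² − 5270s + 22100 = 0  ⟹  s² − 31s + 130 = 0
s = 26 or s = 5, giving (26, −15) and (5, 18).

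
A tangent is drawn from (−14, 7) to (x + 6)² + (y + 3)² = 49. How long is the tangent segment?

Centre (−6, −3), r² = 49. |PO|² = (−8)² + (10)² = 164.
By the tangent–radius right angle, tangent length = √(|PO|² − r²) = √115.

√115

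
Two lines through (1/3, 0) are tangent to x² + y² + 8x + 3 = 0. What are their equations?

3x + 2y = 1 and 3x − 2y = 1

A line y − (0) = m(x − (1/3)) is tangent when its distance from (−4, 0) is √13:
(−13/3m − (0))² = 13(m² + 1)
4m² − 9 = 0, so m = −3/2 or m = 3/2.
With m = −3/2: 3x + 2y = 1. With m = 3/2: 3x − 2y = 1.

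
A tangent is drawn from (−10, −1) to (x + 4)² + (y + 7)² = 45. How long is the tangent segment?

3√3

With centre O = (−4, −7), |OP|² = 72 and r² = 45.
The tangent meets the radius at right angles, so tangent² = |PO|² − r² = 72 − 45 = 27.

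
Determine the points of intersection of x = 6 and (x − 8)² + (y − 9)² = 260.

(6, −7) and (6, 25)

The line gives x = 6. Substituting into the circle:
y² − 18y − 175 = 0
y = 25 or y = −7, giving (6, 25) and (6, −7).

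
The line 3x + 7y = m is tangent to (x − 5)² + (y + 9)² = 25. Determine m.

m = −48 ± 5√58

Tangency holds when the distance from the centre (5, −9) to the line equals the radius 5:
|3·5 + 7·(−9) − m| / √58 = 5
|m − (−48)| = 5√58.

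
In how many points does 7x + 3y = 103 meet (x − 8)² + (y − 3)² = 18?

0

Centre (8, 3), r² = 18. Distance² from centre to line = (−38)²/58 = 722/29.
Since d² > r², the line lies outside the circle.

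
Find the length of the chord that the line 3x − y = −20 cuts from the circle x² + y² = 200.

Substitute y = 3x + 20:
10x² + 120x + 200 = 0  ⟹  x² + 12x + 20 = 0
x = −2 or x = −10, giving (−2, 14) and (−10, −10).
|(−2, 14) − (−10, −10)| = √((8)² + (24)²) = 8√10.

8√10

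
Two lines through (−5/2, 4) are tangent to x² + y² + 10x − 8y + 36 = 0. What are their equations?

A line y − (4) = m(x − (−5/2)) is tangent when its distance from (−5, 4) is √5:
[m·(−5/2) − (0)]² = 5(m² + 1)
m² − 4 = 0, so m = −2 or m = 2.
Through (−5/2, 4) these give 2x + y = −1 and 2x − y = −9.

2x + y = −1 and 2x − y = −9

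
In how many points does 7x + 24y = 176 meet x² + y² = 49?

Substituting the line into the circle gives 625x² − 2464x + 2752 = 0.
Δ = 6071296 − 6880000 = −808704.
No real roots: the line does not meet the circle.

0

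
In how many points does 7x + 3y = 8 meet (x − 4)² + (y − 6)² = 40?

2

Substituting the line into the circle gives 58x² + 68x − 116 = 0.
Δ = 4624 − (−26912) = 31536.
Two real roots: the line is a secant.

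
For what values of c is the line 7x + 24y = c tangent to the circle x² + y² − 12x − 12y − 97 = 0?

The line touches the circle iff its distance from (6, 6) is 13:
|7·6 + 24·6 − c| / √625 = 13
|c − (186)| = 13·25, so c = 511 or c = −139.

c = −139 or c = 511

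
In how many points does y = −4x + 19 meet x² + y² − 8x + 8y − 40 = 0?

Centre (4, −4), r² = 72. Distance² from centre to line = (−7)²/17 = 49/17.
Since d² < r², the line cuts the circle twice.

2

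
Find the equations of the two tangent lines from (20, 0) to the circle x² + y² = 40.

x + 3y = 20 and x − 3y = 20

Write the tangent as mx − y + (0 − m·(20)) = 0 and set its distance from the centre to 2√10:
(−20m − (0))² = 40(m² + 1)
9m² − 1 = 0, so m = −1/3 or m = 1/3.
Through (20, 0) these give x + 3y = 20 and x − 3y = 20.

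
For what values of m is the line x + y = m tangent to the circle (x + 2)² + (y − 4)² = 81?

m = 2 ± 9√2

The line touches the circle iff its distance from (−2, 4) is 9:
|1·(−2) + 1·4 − m| / √2 = 9
|m − (2)| = 9√2.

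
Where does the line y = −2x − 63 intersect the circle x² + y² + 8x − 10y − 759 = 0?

Substitute y = −2x − 63:
5x² + 280x + 3840 = 0  ⟹  x² + 56x + 768 = 0
x = −24 or x = −32, giving (−24, −15) and (−32, 1).

(−32, 1) and (−24, −15)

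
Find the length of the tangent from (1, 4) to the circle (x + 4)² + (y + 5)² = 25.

With centre O = (−4, −5), |OP|² = 106 and r² = 25.
The tangent meets the radius at right angles, so tangent² = |PO|² − r² = 106 − 25 = 81.

9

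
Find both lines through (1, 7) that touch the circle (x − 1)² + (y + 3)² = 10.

3x − y = −4 and 3x + y = 10

Write the tangent as mx − y + (7 − m·(1)) = 0 and set its distance from the centre to √10:
[m·(0) − (−10)]² = 10(m² + 1)
m² − 9 = 0, so m = 3 or m = −3.
With m = 3: 3x − y = −4. With m = −3: 3x + y = 10.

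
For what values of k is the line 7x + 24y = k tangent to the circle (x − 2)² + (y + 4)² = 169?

k = −407 or k = 243

The line touches the circle iff its distance from (2, −4) is 13:
|7·2 + 24·(−4) − k| / √625 = 13
|k − (−82)| = 13·25, so k = 243 or k = −407.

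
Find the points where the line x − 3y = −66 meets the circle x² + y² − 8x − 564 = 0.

Substitute y = (66 + x)/3:
10x² + 60x − 720 = 0  ⟹  x² + 6x − 72 = 0
x = 6 or x = −12, giving (6, 24) and (−12, 18).

(−12, 18) and (6, 24)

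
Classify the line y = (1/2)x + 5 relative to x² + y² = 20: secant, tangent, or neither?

Centre (0, 0), r² = 20. Distance² from centre to line = (10)²/5 = 20.
Since d² = r², the line is tangent.

tangent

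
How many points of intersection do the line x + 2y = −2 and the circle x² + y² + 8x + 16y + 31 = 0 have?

0

d² = (1·(−4) + 2·(−8) − (−2))²/5 = 324/5; r² = 49.
Since d² > r², the line lies outside the circle.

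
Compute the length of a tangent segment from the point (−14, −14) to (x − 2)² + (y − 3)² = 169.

2√94

With centre O = (2, 3), |OP|² = 545 and r² = 169.
Power of the point: PT² = |PO|² − r² = 376, so PT = 2√94.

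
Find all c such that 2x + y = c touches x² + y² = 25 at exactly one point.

The line touches the circle iff its distance from (0, 0) is 5:
|2·0 + 1·0 − c| / √5 = 5
|c| = 5√5.

c = ±5√5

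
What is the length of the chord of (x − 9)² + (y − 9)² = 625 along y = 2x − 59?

The distance from (9, 9) to the line is 50/√5, and r² = 625.
Half the chord is √(r² − d²) = √(125), so the full chord is 10√5.

10√5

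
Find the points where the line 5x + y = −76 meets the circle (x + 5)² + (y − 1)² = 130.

(−16, 4) and (−14, −6)

From the line, y = −5x − 76. Substituting:
26x² + 780x + 5824 = 0  ⟹  x² + 30x + 224 = 0
x = −14 or x = −16, giving (−14, −6) and (−16, 4).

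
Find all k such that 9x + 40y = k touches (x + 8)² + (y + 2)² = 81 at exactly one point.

For a tangent, require d(centre, line) = r = 9.
|9·(−8) + 40·(−2) − k| / √1681 = 9
|k − (−152)| = 9·41, so k = 217 or k = −521.

k = −521 or k = 217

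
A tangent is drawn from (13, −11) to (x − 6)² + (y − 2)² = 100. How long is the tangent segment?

√118

Centre (6, 2), r² = 100. |PO|² = (7)² + (−13)² = 218.
By the tangent–radius right angle, tangent length = √(|PO|² − r²) = √118.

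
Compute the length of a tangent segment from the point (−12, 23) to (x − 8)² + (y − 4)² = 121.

8√10

Centre (8, 4), r² = 121. |PO|² = (−20)² + (19)² = 761.
By the tangent–radius right angle, tangent length = √(|PO|² − r²) = √640 = 8√10.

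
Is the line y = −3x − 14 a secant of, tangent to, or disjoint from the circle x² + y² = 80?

secant

d² = (3·0 + 1·0 − (−14))²/10 = 98/5; r² = 80.
Since d² < r², the line cuts the circle twice.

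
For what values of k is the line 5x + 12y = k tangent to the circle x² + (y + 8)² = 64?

k = −200 or k = 8

The line touches the circle iff its distance from (0, −8) is 8:
|5·0 + 12·(−8) − k| / √169 = 8
|k − (−96)| = 8·13, so k = 8 or k = −200.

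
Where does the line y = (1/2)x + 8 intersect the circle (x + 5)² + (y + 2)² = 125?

Substitute y = (16 + x)/2:
5x² + 80x = 0  ⟹  x² + 16x = 0
x = 0 or x = −16, giving (0, 8) and (−16, 0).

(−16, 0) and (0, 8)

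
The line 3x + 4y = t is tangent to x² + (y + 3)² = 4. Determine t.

The line touches the circle iff its distance from (0, −3) is 2:
|3·0 + 4·(−3) − t| / √25 = 2
|t − (−12)| = 2·5, so t = −2 or t = −22.

t = −22 or t = −2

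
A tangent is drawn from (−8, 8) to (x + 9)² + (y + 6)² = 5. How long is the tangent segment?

Centre (−9, −6), r² = 5. |PO|² = (1)² + (14)² = 197.
The tangent meets the radius at right angles, so tangent² = |PO|² − r² = 197 − 5 = 192.

8√3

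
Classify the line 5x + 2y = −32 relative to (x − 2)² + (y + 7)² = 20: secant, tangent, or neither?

neither

Centre (2, −7), r² = 20. Distance² from centre to line = (28)²/29 = 784/29.
Since d² > r², the line lies outside the circle.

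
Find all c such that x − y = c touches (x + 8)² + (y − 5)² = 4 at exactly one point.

Tangency holds when the distance from the centre (−8, 5) to the line equals the radius 2:
|1·(−8) − 1·5 − c| / √2 = 2
|c − (−13)| = 2√2.

c = −13 ± 2√2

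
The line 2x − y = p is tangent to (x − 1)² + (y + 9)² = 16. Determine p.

Tangency holds when the distance from the centre (1, −9) to the line equals the radius 4:
|2·1 − 1·(−9) − p| / √5 = 4
|p − (11)| = 4√5.

p = 11 ± 4√5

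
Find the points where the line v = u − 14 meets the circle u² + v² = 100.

Substitute v = u − 14:
2u² − 28u + 96 = 0  ⟹  u² − 14u + 48 = 0
u = 8 or u = 6, giving (8, −6) and (6, −8).

(6, −8) and (8, −6)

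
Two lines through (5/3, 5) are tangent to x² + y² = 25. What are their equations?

y = 5 and 3x + 4y = 25

Write the tangent as mx − y + (5 − m·(5/3)) = 0 and set its distance from the centre to 5:
[m·(−5/3) − (−5)]² = 25(m² + 1)
4m² + 3m = 0, so m = 0 or m = −3/4.
Through (5/3, 5) these give y = 5 and 3x + 4y = 25.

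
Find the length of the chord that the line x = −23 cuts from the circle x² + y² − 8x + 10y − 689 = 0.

2

The line gives x = −23. Substituting into the circle:
y² + 10y + 24 = 0
y = −4 or y = −6, giving (−23, −4) and (−23, −6).
|(−23, −4) − (−23, −6)| = √((0)² + (2)²) = 2.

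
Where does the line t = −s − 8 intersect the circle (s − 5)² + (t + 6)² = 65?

Substitute t = −s − 8:
2s² − 6s − 36 = 0  ⟹  s² − 3s − 18 = 0
s = 6 or s = −3, giving (6, −14) and (−3, −5).

(−3, −5) and (6, −14)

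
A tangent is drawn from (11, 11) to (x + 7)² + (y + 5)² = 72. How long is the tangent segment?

With centre O = (−7, −5), |OP|² = 580 and r² = 72.
By the tangent–radius right angle, tangent length = √(|PO|² − r²) = √508 = 2√127.

2√127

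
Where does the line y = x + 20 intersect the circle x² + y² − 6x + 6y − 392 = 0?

(−16, 4) and (−4, 16)

From the line, y = x + 20. Substituting:
2x² + 40x + 128 = 0  ⟹  x² + 20x + 64 = 0
x = −4 or x = −16, giving (−4, 16) and (−16, 4).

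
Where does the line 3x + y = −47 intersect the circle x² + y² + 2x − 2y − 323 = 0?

(−18, 7) and (−11, −14)

Substitute y = −3x − 47:
10x² + 290x + 1980 = 0  ⟹  x² + 29x + 198 = 0
x = −11 or x = −18, giving (−11, −14) and (−18, 7).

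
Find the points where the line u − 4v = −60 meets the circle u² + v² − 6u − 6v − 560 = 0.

(−20, 10) and (20, 20)

Express v = (60 + u)/4 and substitute into the circle:
17u² − 6800 = 0  ⟹  u² − 400 = 0
u = 20 or u = −20, giving (20, 20) and (−20, 10).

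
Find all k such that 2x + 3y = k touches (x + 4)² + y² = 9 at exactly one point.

Tangency holds when the distance from the centre (−4, 0) to the line equals the radius 3:
|2·(−4) + 3·0 − k| / √13 = 3
|k − (−8)| = 3√13.

k = −8 ± 3√13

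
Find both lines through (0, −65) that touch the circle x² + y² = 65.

Let a tangent through (0, −65) have slope m. Its distance from (0, 0) must equal √65:
[m·(0) − (65)]² = 65(m² + 1)
m² − 64 = 0, so m = 8 or m = −8.
With m = 8: 8x − y = 65. With m = −8: 8x + y = −65.

8x − y = 65 and 8x + y = −65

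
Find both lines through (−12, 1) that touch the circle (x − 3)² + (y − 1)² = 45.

A line y − (1) = m(x − (−12)) is tangent when its distance from (3, 1) is 3√5:
(15m − (0))² = 45(m² + 1)
4m² − 1 = 0, so m = 1/2 or m = −1/2.
Through (−12, 1) these give x − 2y = −14 and x + 2y = −10.

x − 2y = −14 and x + 2y = −10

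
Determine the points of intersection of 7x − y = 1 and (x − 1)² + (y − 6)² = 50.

From the line, y = 7x − 1. Substituting:
50x² − 100x = 0  ⟹  x² − 2x = 0
x = 2 or x = 0, giving (2, 13) and (0, −1).

(0, −1) and (2, 13)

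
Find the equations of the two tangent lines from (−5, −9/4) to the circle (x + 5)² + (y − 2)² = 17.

x + 4y = −14 and x − 4y = 4

Let a tangent through (−5, −9/4) have slope m. Its distance from (−5, 2) must equal √17:
(0m − (17/4))² = 17(m² + 1)
16m² − 1 = 0, so m = −1/4 or m = 1/4.
With m = −1/4: x + 4y = −14. With m = 1/4: x − 4y = 4.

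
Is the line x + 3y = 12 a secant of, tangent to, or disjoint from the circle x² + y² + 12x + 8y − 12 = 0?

Centre (−6, −4), r² = 64. Distance² from centre to line = (−30)²/10 = 90.
Since d² > r², the line lies outside the circle.

disjoint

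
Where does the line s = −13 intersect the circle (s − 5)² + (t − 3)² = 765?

(−13, −18) and (−13, 24)

The line gives s = −13. Substituting into the circle:
t² − 6t − 432 = 0
t = 24 or t = −18, giving (−13, 24) and (−13, −18).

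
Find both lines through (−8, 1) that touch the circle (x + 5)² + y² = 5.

2x + y = −15 and x − 2y = −10

Let a tangent through (−8, 1) have slope m. Its distance from (−5, 0) must equal √5:
(3m − (−1))² = 5(m² + 1)
2m² + 3m − 2 = 0, so m = −2 or m = 1/2.
With m = −2: 2x + y = −15. With m = 1/2: x − 2y = −10.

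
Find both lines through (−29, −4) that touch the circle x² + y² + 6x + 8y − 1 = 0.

x − 5y = −9 and x + 5y = −49

Let a tangent through (−29, −4) have slope m. Its distance from (−3, −4) must equal √26:
(26m − (0))² = 26(m² + 1)
25m² − 1 = 0, so m = 1/5 or m = −1/5.
Through (−29, −4) these give x − 5y = −9 and x + 5y = −49.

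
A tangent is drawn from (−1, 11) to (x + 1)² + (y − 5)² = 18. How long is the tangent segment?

The centre is (−1, 5) and r = 3√2. The square of the distance from P to the centre is 0 + 36 = 36.
The tangent meets the radius at right angles, so tangent² = |PO|² − r² = 36 − 18 = 18.

3√2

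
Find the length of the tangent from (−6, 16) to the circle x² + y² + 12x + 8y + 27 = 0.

5√15

The centre is (−6, −4) and r = 5. The square of the distance from P to the centre is 0 + 400 = 400.
The tangent meets the radius at right angles, so tangent² = |PO|² − r² = 400 − 25 = 375.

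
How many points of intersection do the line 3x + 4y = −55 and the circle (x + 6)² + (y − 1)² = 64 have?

0

d² = (3·(−6) + 4·1 − (−55))²/25 = 1681/25; r² = 64.
Since d² > r², the line lies outside the circle.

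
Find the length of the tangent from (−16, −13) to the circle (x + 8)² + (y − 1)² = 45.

√215

With centre O = (−8, 1), |OP|² = 260 and r² = 45.
Power of the point: PT² = |PO|² − r² = 215, so PT = √215.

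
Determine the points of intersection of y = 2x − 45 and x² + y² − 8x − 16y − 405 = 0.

From the line, y = 2x − 45. Substituting:
5x² − 220x + 2340 = 0  ⟹  x² − 44x + 468 = 0
x = 26 or x = 18, giving (26, 7) and (18, −9).

(18, −9) and (26, 7)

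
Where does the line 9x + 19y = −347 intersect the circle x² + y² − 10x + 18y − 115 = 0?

Substitute y = (−347 − 9x)/19:
442x² − 442x − 39780 = 0  ⟹  x² − x − 90 = 0
x = 10 or x = −9, giving (10, −23) and (−9, −14).

(−9, −14) and (10, −23)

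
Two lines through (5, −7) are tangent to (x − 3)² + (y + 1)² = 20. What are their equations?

Let a tangent through (5, −7) have slope m. Its distance from (3, −1) must equal 2√5:
[m·(−2) − (6)]² = 20(m² + 1)
2m² − 3m − 2 = 0, so m = −1/2 or m = 2.
With m = −1/2: x + 2y = −9. With m = 2: 2x − y = 17.

x + 2y = −9 and 2x − y = 17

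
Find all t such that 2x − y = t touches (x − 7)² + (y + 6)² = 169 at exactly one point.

For a tangent, require d(centre, line) = r = 13.
|2·7 − 1·(−6) − t| / √5 = 13
|t − (20)| = 13√5.

t = 20 ± 13√5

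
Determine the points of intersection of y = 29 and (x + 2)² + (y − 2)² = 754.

(−7, 29) and (3, 29)

Substitute y = 29:
x² + 4x − 21 = 0
x = 3 or x = −7, giving (3, 29) and (−7, 29).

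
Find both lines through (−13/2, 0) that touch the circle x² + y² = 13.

A line y − (0) = m(x − (−13/2)) is tangent when its distance from (0, 0) is √13:
[m·(13/2) − (0)]² = 13(m² + 1)
9m² − 4 = 0, so m = −2/3 or m = 2/3.
With m = −2/3: 2x + 3y = −13. With m = 2/3: 2x − 3y = −13.

2x + 3y = −13 and 2x − 3y = −13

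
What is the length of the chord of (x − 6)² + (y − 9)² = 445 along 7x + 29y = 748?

√890

Express y = (748 − 7x)/29 and substitute into the circle:
890x² − 16910x − 106800 = 0  ⟹  x² − 19x − 120 = 0
x = 24 or x = −5, giving (24, 20) and (−5, 27).
|(24, 20) − (−5, 27)| = √((29)² + (−7)²) = √890.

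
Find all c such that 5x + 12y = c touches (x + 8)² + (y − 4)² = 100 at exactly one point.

For a tangent, require d(centre, line) = r = 10.
|5·(−8) + 12·4 − c| / √169 = 10
|c − (8)| = 10·13, so c = 138 or c = −122.

c = −122 or c = 138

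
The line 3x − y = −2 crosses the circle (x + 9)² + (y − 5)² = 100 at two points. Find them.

Express y = 3x + 2 and substitute into the circle:
10x² − 10 = 0  ⟹  x² − 1 = 0
x = 1 or x = −1, giving (1, 5) and (−1, −1).

(−1, −1) and (1, 5)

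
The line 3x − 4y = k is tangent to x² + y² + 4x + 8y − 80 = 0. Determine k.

The line touches the circle iff its distance from (−2, −4) is 10:
|3·(−2) − 4·(−4) − k| / √25 = 10
|k − (10)| = 10·5, so k = 60 or k = −40.

k = −40 or k = 60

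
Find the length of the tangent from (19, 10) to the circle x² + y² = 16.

√445

The centre is (0, 0) and r = 4. The square of the distance from P to the centre is 361 + 100 = 461.
Power of the point: PT² = |PO|² − r² = 445, so PT = √445.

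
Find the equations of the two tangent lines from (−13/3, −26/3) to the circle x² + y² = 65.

Write the tangent as mx − y + (−26/3 − m·(−13/3)) = 0 and set its distance from the centre to √65:
[m·(13/3) − (26/3)]² = 65(m² + 1)
32m² + 52m − 7 = 0, so m = 1/8 or m = −7/4.
Through (−13/3, −26/3) these give x − 8y = 65 and 7x + 4y = −65.

x − 8y = 65 and 7x + 4y = −65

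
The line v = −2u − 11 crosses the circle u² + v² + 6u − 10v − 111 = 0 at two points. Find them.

Express v = −2u − 11 and substitute into the circle:
5u² + 70u + 120 = 0  ⟹  u² + 14u + 24 = 0
u = −2 or u = −12, giving (−2, −7) and (−12, 13).

(−12, 13) and (−2, −7)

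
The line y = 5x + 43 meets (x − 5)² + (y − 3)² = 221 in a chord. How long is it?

Substitute y = 5x + 43:
26x² + 390x + 1404 = 0  ⟹  x² + 15x + 54 = 0
x = −6 or x = −9, giving (−6, 13) and (−9, −2).
|(−6, 13) − (−9, −2)| = √((3)² + (15)²) = 3√26.

3√26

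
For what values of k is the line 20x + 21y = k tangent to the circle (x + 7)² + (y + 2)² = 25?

k = −327 or k = −37

Tangency holds when the distance from the centre (−7, −2) to the line equals the radius 5:
|20·(−7) + 21·(−2) − k| / √841 = 5
|k − (−182)| = 5·29, so k = −37 or k = −327.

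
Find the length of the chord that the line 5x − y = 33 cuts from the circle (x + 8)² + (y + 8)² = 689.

From the line, y = 5x − 33. Substituting:
26x² − 234x = 0  ⟹  x² − 9x = 0
x = 9 or x = 0, giving (9, 12) and (0, −33).
Chord length = distance between (9, 12) and (0, −33) = √2106 = 9√26.

9√26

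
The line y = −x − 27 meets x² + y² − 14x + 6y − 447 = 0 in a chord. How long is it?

Substitute y = −x − 27:
2x² + 34x + 120 = 0  ⟹  x² + 17x + 60 = 0
x = −5 or x = −12, giving (−5, −22) and (−12, −15).
|(−5, −22) − (−12, −15)| = √((7)² + (−7)²) = 7√2.

7√2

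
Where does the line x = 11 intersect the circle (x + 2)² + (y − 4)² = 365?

The line gives x = 11. Substituting into the circle:
y² − 8y − 180 = 0
y = 18 or y = −10, giving (11, 18) and (11, −10).

(11, −10) and (11, 18)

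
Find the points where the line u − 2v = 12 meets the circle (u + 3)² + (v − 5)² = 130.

From the line, v = (−12 + u)/2. Substituting:
5u² − 20u = 0  ⟹  u² − 4u = 0
u = 4 or u = 0, giving (4, −4) and (0, −6).

(0, −6) and (4, −4)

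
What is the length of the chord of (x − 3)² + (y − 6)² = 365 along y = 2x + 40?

6√5

Substitute y = 2x + 40:
5x² + 130x + 800 = 0  ⟹  x² + 26x + 160 = 0
x = −10 or x = −16, giving (−10, 20) and (−16, 8).
Chord length = distance between (−10, 20) and (−16, 8) = √180 = 6√5.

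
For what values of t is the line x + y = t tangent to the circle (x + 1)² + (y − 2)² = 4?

The line touches the circle iff its distance from (−1, 2) is 2:
|1·(−1) + 1·2 − t| / √2 = 2
|t − (1)| = 2√2.

t = 1 ± 2√2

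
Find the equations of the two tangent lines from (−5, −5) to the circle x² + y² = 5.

A line y − (−5) = m(x − (−5)) is tangent when its distance from (0, 0) is √5:
(5m − (5))² = 5(m² + 1)
2m² − 5m + 2 = 0, so m = 2 or m = 1/2.
Through (−5, −5) these give 2x − y = −5 and x − 2y = 5.

2x − y = −5 and x − 2y = 5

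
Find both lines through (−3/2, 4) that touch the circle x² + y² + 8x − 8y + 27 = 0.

Write the tangent as mx − y + (4 − m·(−3/2)) = 0 and set its distance from the centre to √5:
[m·(−5/2) − (0)]² = 5(m² + 1)
m² − 4 = 0, so m = −2 or m = 2.
With m = −2: 2x + y = 1. With m = 2: 2x − y = −7.

2x + y = 1 and 2x − y = −7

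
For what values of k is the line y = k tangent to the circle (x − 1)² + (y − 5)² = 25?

k = 0 or k = 10

The line touches the circle iff its distance from (1, 5) is 5:
|0·1 + 1·5 − k| / √1 = 5
|k − (5)| = 5, so k = 10 or k = 0.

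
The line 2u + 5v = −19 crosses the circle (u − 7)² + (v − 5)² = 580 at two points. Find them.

(−17, 3) and (23, −13)

From the line, v = (−19 − 2u)/5. Substituting:
29u² − 174u − 11339 = 0  ⟹  u² − 6u − 391 = 0
u = 23 or u = −17, giving (23, −13) and (−17, 3).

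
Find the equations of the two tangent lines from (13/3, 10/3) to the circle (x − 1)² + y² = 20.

A line y − (10/3) = m(x − (13/3)) is tangent when its distance from (1, 0) is 2√5:
[m·(−10/3) − (−10/3)]² = 20(m² + 1)
2m² + 5m + 2 = 0, so m = −1/2 or m = −2.
With m = −1/2: x + 2y = 11. With m = −2: 2x + y = 12.

x + 2y = 11 and 2x + y = 12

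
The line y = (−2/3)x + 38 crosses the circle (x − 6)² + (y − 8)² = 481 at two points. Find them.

From the line, y = (114 − 2x)/3. Substituting:
13x² − 468x + 4095 = 0  ⟹  x² − 36x + 315 = 0
x = 21 or x = 15, giving (21, 24) and (15, 28).

(15, 28) and (21, 24)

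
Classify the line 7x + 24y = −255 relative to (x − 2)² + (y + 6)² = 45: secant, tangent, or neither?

secant

Centre (2, −6), r² = 45. Distance² from centre to line = (125)²/625 = 25.
Since d² < r², the line cuts the circle twice.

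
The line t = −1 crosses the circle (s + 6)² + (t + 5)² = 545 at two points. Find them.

(−29, −1) and (17, −1)

Substitute t = −1:
s² + 12s − 493 = 0
s = 17 or s = −29, giving (17, −1) and (−29, −1).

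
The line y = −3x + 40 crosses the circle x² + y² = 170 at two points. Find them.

Substitute y = −3x + 40:
10x² − 240x + 1430 = 0  ⟹  x² − 24x + 143 = 0
x = 13 or x = 11, giving (13, 1) and (11, 7).

(11, 7) and (13, 1)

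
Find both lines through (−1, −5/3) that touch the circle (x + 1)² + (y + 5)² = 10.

Write the tangent as mx − y + (−5/3 − m·(−1)) = 0 and set its distance from the centre to √10:
[m·(0) − (−10/3)]² = 10(m² + 1)
9m² − 1 = 0, so m = −1/3 or m = 1/3.
With m = −1/3: x + 3y = −6. With m = 1/3: x − 3y = 4.

x + 3y = −6 and x − 3y = 4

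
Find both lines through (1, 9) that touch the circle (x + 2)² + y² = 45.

2x + y = 11 and x − 2y = −17

Let a tangent through (1, 9) have slope m. Its distance from (−2, 0) must equal 3√5:
(−3m − (−9))² = 45(m² + 1)
2m² + 3m − 2 = 0, so m = −2 or m = 1/2.
With m = −2: 2x + y = 11. With m = 1/2: x − 2y = −17.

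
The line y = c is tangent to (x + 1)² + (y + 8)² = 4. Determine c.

Tangency holds when the distance from the centre (−1, −8) to the line equals the radius 2:
|0·(−1) + 1·(−8) − c| / √1 = 2
|c − (−8)| = 2, so c = −6 or c = −10.

c = −10 or c = −6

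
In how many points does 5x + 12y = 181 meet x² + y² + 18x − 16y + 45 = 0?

1

Substituting the line into the circle gives 169x² + 1742x + 4489 = 0.
Δ = 3034564 − 3034564 = 0.
A repeated root: the line is tangent.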